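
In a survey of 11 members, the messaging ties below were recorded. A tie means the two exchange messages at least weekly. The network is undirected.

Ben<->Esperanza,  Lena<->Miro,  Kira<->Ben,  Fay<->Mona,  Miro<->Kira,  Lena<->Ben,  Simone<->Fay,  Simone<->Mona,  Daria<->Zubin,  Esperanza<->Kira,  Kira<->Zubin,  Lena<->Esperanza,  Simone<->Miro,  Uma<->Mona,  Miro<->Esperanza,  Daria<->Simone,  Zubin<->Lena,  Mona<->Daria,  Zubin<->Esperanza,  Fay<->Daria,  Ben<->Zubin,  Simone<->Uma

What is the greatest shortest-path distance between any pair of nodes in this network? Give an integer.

4

Eccentricity of each node (its greatest distance to any other): Ben:4, Daria:2, Esperanza:3, Fay:3, Kira:3, Lena:3, Miro:2, Mona:3, Simone:3, Uma:4, Zubin:3.
The maximum eccentricity is 4, realized for instance by the pair Ben–Uma via Ben – Kira – Miro – Simone – Uma. So the diameter is 4.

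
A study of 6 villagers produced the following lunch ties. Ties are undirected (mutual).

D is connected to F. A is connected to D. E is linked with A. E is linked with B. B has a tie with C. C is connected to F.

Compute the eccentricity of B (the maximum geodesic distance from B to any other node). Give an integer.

3

Distances from B: A:2, C:1, D:3, E:1, F:2.
The largest is 3 (to D), so the eccentricity of B is 3.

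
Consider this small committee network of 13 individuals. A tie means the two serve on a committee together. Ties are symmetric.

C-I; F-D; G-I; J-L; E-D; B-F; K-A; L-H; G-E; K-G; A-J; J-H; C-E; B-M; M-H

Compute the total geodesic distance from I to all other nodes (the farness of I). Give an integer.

41

Distances from I: A:3, B:5, C:1, D:3, E:2, F:4, G:1, H:5, J:4, K:2, L:5, M:6.
Sum = 3 + 5 + 1 + 3 + 2 + 4 + 1 + 5 + 4 + 2 + 5 + 6 = 41.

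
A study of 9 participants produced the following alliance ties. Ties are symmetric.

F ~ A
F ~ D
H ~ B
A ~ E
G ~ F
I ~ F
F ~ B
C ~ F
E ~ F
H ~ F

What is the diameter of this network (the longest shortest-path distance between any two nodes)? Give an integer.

2

Eccentricity of each node (its greatest distance to any other): A:2, B:2, C:2, D:2, E:2, F:1, G:2, H:2, I:2.
The maximum eccentricity is 2, realized for instance by the pair D–I via D – F – I. So the diameter is 2.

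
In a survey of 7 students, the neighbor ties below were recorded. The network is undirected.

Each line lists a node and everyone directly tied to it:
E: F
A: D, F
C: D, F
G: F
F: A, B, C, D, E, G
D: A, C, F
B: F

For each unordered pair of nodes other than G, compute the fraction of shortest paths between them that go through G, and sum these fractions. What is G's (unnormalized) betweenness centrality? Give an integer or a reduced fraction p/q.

No shortest path between any pair of other nodes passes through G.
Summing the contributions gives betweenness(G) = 0.

0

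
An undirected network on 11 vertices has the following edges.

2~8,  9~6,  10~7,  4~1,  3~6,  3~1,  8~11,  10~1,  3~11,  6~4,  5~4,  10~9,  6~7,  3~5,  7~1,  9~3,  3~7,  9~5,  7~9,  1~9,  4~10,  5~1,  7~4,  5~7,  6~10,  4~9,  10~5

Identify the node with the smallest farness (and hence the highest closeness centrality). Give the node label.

3

Farness (sum of distances to all others) for each node — 1:17, 2:36, 3:15, 4:20, 5:17, 6:18, 7:16, 8:27, 9:16, 10:20, 11:20.
The smallest farness is 15, for 3, so 3 has the highest closeness.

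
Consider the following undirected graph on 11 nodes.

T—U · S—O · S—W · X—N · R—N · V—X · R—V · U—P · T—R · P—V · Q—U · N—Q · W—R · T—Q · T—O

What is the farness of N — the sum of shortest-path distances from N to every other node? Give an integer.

Distances from N: O:3, P:3, Q:1, R:1, S:3, T:2, U:2, V:2, W:2, X:1.
Sum = 3 + 3 + 1 + 1 + 3 + 2 + 2 + 2 + 2 + 1 = 20.

20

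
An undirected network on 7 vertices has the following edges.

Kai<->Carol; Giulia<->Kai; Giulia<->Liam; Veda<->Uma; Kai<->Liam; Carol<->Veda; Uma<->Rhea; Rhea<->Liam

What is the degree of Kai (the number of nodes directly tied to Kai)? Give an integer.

3

Kai is directly tied to Carol, Giulia, and Liam. That is 3 neighbors, so the degree of Kai is 3.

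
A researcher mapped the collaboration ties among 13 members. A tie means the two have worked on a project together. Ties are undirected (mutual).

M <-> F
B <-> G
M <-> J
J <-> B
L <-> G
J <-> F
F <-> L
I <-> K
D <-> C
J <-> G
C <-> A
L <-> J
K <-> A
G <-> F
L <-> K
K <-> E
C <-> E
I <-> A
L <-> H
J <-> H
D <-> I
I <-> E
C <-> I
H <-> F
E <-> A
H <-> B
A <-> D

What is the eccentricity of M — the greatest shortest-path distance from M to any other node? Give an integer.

5

Distances from M: A:4, B:2, C:5, D:5, E:4, F:1, G:2, H:2, I:4, J:1, K:3, L:2.
The largest is 5 (to D and C), so the eccentricity of M is 5.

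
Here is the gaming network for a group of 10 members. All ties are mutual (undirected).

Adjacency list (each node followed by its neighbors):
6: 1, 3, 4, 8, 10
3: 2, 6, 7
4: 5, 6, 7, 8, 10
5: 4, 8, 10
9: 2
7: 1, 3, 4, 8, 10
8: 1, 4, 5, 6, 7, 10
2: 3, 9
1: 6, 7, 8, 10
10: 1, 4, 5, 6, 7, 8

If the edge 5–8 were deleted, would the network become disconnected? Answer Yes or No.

No

Even without that edge, 5 still reaches 8 via 5 – 4 – 8, so the network stays connected. Not a bridge.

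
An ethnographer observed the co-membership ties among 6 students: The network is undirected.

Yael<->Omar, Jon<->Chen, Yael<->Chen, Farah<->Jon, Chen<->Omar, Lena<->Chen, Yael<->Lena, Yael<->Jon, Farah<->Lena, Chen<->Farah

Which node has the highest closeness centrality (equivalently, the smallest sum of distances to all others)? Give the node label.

Chen

Farness (sum of distances to all others) for each node — Chen:5, Farah:7, Jon:7, Lena:7, Omar:8, Yael:6.
The smallest farness is 5, for Chen, so Chen has the highest closeness.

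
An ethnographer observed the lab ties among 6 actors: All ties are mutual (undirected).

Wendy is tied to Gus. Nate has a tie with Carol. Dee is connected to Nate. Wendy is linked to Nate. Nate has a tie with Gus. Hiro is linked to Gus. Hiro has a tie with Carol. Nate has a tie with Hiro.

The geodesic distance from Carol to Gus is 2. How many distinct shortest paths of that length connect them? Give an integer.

2

The shortest distance is 2. The length-2 paths are: Carol–Nate–Gus; Carol–Hiro–Gus.
That gives 2 distinct shortest paths.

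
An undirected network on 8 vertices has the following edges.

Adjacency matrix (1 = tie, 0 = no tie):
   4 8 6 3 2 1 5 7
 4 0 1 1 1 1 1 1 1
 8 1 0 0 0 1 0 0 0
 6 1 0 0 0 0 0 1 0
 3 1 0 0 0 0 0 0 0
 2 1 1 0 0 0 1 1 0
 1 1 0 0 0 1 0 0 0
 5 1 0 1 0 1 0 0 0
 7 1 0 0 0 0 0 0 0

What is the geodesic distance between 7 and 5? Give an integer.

One shortest route is 7 – 4 – 5, which uses 2 edges, and 7 and 5 are not directly tied, so nothing shorter exists. So d(7,5) = 2.

2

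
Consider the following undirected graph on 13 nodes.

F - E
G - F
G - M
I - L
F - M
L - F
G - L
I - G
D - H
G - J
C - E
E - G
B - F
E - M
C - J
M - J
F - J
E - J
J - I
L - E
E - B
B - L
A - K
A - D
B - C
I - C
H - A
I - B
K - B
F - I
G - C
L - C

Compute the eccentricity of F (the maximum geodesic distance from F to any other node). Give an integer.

4

Distances from F: A:3, B:1, C:2, D:4, E:1, G:1, H:4, I:1, J:1, K:2, L:1, M:1.
The largest is 4 (to H and D), so the eccentricity of F is 4.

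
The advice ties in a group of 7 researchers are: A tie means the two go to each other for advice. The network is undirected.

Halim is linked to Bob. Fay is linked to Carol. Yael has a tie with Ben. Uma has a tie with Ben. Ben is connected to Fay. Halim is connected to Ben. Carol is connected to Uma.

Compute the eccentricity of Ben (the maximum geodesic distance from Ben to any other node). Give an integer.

Distances from Ben: Bob:2, Carol:2, Fay:1, Halim:1, Uma:1, Yael:1.
The largest is 2 (to Bob and Carol), so the eccentricity of Ben is 2.

2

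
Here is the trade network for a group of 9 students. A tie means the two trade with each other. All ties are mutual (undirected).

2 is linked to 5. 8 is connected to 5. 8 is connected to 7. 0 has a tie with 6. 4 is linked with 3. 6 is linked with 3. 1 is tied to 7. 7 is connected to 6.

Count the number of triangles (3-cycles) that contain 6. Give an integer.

0

6's neighbors are 0, 3, and 7, but none of them are tied to each other, so no triangle contains 6.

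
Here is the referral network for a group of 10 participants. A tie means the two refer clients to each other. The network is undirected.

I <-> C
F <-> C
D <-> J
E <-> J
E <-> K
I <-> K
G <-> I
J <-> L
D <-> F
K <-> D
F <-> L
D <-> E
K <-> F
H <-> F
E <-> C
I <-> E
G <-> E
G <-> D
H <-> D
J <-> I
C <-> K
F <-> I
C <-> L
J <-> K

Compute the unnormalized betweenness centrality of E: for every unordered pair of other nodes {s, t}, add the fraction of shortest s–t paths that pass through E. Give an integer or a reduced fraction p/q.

313/140

Pairs whose geodesics pass through E — C–G: 1/2; C–J: 1/4; C–D: 1/3; G–L: 2/7; G–J: 1/3; G–K: 1/3; I–D: 1/5.
All other pairs contribute 0.
Summing the contributions gives betweenness(E) = 313/140.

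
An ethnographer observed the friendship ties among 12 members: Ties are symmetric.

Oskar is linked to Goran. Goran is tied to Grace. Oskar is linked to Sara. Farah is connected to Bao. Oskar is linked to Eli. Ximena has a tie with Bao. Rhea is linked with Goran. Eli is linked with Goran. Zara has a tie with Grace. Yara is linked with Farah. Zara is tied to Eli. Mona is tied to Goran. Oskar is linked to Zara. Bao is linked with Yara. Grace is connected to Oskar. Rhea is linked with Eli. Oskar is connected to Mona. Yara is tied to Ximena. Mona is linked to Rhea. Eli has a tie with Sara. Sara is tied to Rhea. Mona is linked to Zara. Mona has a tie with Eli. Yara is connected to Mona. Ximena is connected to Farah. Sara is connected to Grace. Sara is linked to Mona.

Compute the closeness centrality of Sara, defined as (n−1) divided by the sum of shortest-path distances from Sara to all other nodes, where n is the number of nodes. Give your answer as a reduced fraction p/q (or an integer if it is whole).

11/20

Distances from Sara: Bao:3, Eli:1, Farah:3, Goran:2, Grace:1, Mona:1, Oskar:1, Rhea:1, Ximena:3, Yara:2, Zara:2. Sum = 20.
n = 12, so closeness = 11/20.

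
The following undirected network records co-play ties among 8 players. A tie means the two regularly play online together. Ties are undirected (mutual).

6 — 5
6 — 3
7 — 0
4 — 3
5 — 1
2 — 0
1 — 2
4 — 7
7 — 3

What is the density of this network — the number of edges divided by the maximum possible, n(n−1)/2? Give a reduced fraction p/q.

There are 9 edges and 8 nodes, so the maximum possible is C(8,2) = 28.
Density = 9/28.

9/28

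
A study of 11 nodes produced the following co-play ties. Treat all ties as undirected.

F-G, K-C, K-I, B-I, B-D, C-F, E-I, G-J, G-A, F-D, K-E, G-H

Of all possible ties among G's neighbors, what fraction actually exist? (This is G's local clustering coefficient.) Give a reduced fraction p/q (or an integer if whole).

0

G's neighbors: A, F, H, and J (k = 4).
Possible neighbor pairs: C(4,2) = 6. Edges among them: none → e = 0.
Clustering(G) = 0/6 = 0.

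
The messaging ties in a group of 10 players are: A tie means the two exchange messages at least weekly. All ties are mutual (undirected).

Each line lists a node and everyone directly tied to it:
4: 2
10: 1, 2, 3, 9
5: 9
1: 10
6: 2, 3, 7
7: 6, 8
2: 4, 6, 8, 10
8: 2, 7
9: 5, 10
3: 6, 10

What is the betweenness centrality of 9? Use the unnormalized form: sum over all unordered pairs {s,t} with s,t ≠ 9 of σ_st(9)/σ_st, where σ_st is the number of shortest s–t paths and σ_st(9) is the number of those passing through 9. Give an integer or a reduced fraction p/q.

8

Pairs whose geodesics pass through 9 — 3–5: 1; 4–5: 1; 5–7: 3/3; 5–10: 1; 5–8: 1; 5–2: 1; 5–1: 1; 5–6: 2/2.
All other pairs contribute 0.
Summing the contributions gives betweenness(9) = 8.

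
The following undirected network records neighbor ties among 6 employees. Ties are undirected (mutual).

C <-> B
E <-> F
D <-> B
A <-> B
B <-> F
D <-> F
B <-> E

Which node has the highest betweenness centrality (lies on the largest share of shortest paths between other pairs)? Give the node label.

B

Unnormalized betweenness of each node: A:0, B:15/2, C:0, D:0, E:0, F:1/2.
B has the largest value, 15/2, making it the main broker — the node through which the most shortest paths run.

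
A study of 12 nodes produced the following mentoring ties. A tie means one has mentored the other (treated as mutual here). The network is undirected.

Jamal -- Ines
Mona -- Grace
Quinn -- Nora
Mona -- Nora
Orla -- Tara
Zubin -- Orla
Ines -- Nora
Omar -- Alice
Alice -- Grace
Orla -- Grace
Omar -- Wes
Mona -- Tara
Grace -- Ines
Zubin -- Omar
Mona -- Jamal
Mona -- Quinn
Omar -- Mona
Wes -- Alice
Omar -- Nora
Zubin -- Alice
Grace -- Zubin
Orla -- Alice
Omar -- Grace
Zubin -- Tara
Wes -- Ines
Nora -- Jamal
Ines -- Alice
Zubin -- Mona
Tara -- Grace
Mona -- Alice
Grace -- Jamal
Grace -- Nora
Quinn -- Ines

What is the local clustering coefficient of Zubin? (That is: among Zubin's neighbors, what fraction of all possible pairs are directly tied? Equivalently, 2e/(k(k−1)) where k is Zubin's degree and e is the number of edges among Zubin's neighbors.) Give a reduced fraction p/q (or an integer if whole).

Zubin's neighbors: Alice, Grace, Mona, Omar, Orla, and Tara (k = 6).
Possible neighbor pairs: C(6,2) = 15. Edges among them: Alice–Grace, Alice–Mona, Alice–Omar, Alice–Orla, Grace–Mona, Grace–Omar, Grace–Orla, Grace–Tara, Mona–Omar, Mona–Tara, Orla–Tara → e = 11.
Clustering(Zubin) = 11/15.

11/15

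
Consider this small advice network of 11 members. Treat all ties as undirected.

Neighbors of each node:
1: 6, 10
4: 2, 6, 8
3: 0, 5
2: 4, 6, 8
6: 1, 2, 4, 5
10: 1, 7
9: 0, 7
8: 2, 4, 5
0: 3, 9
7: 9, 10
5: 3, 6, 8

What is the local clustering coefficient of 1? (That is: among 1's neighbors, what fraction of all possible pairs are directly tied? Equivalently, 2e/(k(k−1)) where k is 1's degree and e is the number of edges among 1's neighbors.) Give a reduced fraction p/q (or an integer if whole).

0

1's neighbors: 6 and 10 (k = 2).
Possible neighbor pairs: C(2,2) = 1. Edges among them: none → e = 0.
Clustering(1) = 0/1.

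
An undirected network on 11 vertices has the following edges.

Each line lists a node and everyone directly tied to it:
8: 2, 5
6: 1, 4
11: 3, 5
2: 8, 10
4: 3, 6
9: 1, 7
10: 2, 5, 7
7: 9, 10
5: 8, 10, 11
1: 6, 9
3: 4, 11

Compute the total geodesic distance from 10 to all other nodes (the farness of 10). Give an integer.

Distances from 10: 1:3, 2:1, 3:3, 4:4, 5:1, 6:4, 7:1, 8:2, 9:2, 11:2.
Sum = 3 + 1 + 3 + 4 + 1 + 4 + 1 + 2 + 2 + 2 = 23.

23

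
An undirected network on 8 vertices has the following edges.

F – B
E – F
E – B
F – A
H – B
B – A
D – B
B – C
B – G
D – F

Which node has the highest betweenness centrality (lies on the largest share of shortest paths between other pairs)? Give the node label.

B

Unnormalized betweenness of each node: A:0, B:33/2, C:0, D:0, E:0, F:3/2, G:0, H:0.
B has the largest value, 33/2, making it the main broker — the node through which the most shortest paths run.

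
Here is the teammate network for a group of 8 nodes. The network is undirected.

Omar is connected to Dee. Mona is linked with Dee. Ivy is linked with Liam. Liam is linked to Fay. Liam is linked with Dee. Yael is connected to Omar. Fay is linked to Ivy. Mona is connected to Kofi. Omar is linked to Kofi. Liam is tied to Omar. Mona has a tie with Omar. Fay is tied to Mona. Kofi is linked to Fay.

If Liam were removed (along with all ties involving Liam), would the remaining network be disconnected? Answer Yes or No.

No

Even without Liam, every remaining node can still reach every other (the residual graph is connected), so Liam is not a cut vertex.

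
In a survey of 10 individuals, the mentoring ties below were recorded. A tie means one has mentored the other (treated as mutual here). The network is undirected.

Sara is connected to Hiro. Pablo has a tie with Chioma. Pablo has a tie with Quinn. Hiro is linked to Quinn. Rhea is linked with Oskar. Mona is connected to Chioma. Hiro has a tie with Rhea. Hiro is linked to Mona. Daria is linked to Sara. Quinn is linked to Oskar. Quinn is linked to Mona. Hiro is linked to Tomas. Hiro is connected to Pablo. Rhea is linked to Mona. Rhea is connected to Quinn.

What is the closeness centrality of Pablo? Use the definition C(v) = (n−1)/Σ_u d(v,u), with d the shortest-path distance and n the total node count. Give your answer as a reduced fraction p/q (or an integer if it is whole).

Distances from Pablo: Chioma:1, Daria:3, Hiro:1, Mona:2, Oskar:2, Quinn:1, Rhea:2, Sara:2, Tomas:2. Sum = 16.
n = 10, so closeness = 9/16.

9/16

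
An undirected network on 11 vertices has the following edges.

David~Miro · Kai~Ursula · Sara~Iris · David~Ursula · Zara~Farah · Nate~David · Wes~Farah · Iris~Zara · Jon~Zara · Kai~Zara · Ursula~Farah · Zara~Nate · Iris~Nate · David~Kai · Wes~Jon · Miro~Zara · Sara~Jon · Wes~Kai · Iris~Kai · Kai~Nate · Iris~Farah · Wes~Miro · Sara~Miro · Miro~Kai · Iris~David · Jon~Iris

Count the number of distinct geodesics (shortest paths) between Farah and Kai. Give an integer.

The shortest distance is 2. The length-2 paths are: Farah–Iris–Kai; Farah–Ursula–Kai; Farah–Zara–Kai; Farah–Wes–Kai.
That gives 4 distinct shortest paths.

4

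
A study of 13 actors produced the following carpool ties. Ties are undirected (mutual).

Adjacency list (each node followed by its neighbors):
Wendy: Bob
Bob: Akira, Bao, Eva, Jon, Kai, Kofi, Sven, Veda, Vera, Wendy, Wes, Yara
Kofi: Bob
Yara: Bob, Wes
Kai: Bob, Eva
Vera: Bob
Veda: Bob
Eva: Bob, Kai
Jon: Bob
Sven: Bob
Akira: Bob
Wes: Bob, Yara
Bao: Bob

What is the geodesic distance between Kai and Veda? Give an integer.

2

One shortest route is Kai – Bob – Veda, which uses 2 edges, and Kai and Veda are not directly tied, so nothing shorter exists. So d(Kai,Veda) = 2.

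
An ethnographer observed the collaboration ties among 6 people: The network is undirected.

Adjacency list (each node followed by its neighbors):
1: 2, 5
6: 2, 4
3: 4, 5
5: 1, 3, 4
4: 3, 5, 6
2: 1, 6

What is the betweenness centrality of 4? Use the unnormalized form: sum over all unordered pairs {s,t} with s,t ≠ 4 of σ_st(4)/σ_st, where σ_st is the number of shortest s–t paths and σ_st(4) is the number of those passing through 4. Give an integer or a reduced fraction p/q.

Pairs whose geodesics pass through 4 — 5–6: 1; 2–3: 1/2; 6–3: 1.
All other pairs contribute 0.
Summing the contributions gives betweenness(4) = 5/2.

5/2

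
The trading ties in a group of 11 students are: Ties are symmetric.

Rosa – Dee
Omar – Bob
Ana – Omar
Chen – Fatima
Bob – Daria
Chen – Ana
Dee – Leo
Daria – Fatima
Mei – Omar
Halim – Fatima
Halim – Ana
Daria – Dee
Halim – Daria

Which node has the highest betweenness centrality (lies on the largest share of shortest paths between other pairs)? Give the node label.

Daria

Unnormalized betweenness of each node: Ana:19/3, Bob:26/3, Chen:7/6, Daria:145/6, Dee:17, Fatima:5, Halim:31/6, Leo:0, Mei:0, Omar:21/2, Rosa:0.
Daria has the largest value, 145/6, making it the main broker — the node through which the most shortest paths run.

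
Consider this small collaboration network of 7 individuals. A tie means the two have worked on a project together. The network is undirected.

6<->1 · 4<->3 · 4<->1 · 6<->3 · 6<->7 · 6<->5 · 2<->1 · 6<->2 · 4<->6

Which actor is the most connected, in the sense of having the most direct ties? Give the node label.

6

Degrees — 1:3, 2:2, 3:2, 4:3, 5:1, 6:6, 7:1.
The maximum is 6, attained only by 6.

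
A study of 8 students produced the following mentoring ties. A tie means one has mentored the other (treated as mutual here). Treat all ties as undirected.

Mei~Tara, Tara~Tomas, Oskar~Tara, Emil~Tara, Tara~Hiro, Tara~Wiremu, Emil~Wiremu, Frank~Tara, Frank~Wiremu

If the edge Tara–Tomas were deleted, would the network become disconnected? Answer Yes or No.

Yes

Without the Tara–Tomas edge there is no alternate route between Tara and Tomas, so the network disconnects. It is a bridge.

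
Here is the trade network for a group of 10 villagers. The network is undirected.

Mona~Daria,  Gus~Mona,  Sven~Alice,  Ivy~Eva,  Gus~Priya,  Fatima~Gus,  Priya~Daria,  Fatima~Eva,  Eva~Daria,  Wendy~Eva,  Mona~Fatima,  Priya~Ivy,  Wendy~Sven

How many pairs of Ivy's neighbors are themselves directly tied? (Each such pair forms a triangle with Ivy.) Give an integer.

0

Ivy's neighbors are Eva and Priya, but none of them are tied to each other, so no triangle contains Ivy.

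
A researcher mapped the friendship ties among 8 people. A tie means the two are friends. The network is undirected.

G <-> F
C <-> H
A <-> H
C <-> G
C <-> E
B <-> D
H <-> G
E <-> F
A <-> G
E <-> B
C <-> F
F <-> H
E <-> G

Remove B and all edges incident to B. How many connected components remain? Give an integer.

Without B, the remaining ties split the others into: {D}; {A, C, E, F, G, H}.
That's 2 separate components.

2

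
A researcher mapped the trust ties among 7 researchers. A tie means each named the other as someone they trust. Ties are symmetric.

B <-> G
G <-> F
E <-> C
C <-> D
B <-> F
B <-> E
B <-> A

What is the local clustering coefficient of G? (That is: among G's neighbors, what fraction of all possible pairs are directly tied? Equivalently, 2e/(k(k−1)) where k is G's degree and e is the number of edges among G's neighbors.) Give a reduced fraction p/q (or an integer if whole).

1

G's neighbors: B and F (k = 2).
Possible neighbor pairs: C(2,2) = 1. Edges among them: B–F → e = 1.
Clustering(G) = 1/1.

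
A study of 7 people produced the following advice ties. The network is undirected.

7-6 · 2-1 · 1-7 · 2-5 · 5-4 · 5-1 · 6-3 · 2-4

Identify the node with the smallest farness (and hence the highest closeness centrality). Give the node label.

1

Farness (sum of distances to all others) for each node — 1:10, 2:12, 3:19, 4:16, 5:12, 6:14, 7:11.
The smallest farness is 10, for 1, so 1 has the highest closeness.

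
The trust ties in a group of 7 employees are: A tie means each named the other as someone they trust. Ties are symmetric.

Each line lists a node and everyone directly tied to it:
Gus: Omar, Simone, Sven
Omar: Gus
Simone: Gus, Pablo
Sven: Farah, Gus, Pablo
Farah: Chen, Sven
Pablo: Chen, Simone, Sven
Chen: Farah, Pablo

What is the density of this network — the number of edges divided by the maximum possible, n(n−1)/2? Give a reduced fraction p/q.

8/21

There are 8 edges and 7 nodes, so the maximum possible is C(7,2) = 21.
Density = 8/21.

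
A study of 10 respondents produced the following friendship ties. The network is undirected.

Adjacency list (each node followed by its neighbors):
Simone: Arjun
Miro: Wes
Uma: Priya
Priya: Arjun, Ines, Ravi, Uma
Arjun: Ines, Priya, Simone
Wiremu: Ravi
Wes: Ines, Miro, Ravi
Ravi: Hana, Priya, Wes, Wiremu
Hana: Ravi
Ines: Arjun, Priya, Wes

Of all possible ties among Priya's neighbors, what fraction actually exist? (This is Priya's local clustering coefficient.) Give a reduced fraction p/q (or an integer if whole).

Priya's neighbors: Arjun, Ines, Ravi, and Uma (k = 4).
Possible neighbor pairs: C(4,2) = 6. Edges among them: Arjun–Ines → e = 1.
Clustering(Priya) = 1/6.

1/6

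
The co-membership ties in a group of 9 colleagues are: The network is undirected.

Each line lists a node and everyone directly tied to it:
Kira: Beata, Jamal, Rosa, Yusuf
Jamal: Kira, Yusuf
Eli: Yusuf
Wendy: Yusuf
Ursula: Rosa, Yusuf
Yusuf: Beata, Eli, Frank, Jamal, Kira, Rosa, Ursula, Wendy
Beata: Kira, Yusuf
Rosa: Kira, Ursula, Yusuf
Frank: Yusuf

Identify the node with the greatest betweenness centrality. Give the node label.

Unnormalized betweenness of each node: Beata:0, Eli:0, Frank:0, Jamal:0, Kira:3/2, Rosa:1/2, Ursula:0, Wendy:0, Yusuf:22.
Yusuf has the largest value, 22, making it the main broker — the node through which the most shortest paths run.

Yusuf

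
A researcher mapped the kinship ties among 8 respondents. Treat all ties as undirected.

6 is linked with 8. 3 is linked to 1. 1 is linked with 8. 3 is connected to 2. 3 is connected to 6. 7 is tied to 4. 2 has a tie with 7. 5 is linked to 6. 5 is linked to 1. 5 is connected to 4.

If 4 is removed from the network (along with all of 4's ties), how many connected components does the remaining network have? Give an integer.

4's neighbors (5 and 7) remain reachable from one another through other ties, so the rest of the network stays in one piece.

1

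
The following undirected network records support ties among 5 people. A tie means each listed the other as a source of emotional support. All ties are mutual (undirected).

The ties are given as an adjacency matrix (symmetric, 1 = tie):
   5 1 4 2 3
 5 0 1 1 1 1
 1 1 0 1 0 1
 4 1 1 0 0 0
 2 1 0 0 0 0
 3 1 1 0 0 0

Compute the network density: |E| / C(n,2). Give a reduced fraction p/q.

3/5

There are 6 edges and 5 nodes, so the maximum possible is C(5,2) = 10.
Density = 6/10 = 3/5.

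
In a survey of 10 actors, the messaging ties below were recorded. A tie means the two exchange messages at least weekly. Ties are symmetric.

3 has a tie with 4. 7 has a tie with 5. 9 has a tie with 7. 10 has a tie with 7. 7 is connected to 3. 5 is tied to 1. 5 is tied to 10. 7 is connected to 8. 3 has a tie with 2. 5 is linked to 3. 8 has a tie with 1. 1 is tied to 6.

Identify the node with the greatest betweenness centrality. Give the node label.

Unnormalized betweenness of each node: 1:17/2, 2:0, 3:15, 4:0, 5:23/2, 6:0, 7:14, 8:2, 9:0, 10:0.
3 has the largest value, 15, making it the main broker — the node through which the most shortest paths run.

3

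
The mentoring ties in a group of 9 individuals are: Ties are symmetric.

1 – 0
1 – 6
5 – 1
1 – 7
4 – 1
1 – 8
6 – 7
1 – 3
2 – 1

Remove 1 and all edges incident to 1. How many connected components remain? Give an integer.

7

Without 1, the remaining ties split the others into: {6, 7}; {3}; {8}; {5}; {2}; {4}; {0}.
That's 7 separate components.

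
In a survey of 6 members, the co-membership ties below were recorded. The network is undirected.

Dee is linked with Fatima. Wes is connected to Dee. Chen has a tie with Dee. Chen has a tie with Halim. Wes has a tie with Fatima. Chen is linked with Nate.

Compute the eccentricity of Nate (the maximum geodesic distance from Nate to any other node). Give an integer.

Distances from Nate: Chen:1, Dee:2, Fatima:3, Halim:2, Wes:3.
The largest is 3 (to Wes and Fatima), so the eccentricity of Nate is 3.

3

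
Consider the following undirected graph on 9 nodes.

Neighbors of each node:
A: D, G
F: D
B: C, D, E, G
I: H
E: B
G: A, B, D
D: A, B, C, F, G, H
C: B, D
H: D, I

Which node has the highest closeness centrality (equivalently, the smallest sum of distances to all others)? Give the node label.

Farness (sum of distances to all others) for each node — A:16, B:13, C:15, D:10, E:20, F:17, G:14, H:15, I:22.
The smallest farness is 10, for D, so D has the highest closeness.

D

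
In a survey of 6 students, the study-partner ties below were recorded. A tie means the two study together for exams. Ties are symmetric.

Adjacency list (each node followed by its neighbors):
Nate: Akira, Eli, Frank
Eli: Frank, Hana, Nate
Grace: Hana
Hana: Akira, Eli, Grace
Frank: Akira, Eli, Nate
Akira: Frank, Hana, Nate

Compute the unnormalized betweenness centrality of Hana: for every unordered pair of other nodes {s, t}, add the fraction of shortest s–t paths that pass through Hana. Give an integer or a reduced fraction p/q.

13/3

Pairs whose geodesics pass through Hana — Nate–Grace: 2/2; Akira–Eli: 1/3; Akira–Grace: 1; Frank–Grace: 2/2; Eli–Grace: 1.
All other pairs contribute 0.
Summing the contributions gives betweenness(Hana) = 13/3.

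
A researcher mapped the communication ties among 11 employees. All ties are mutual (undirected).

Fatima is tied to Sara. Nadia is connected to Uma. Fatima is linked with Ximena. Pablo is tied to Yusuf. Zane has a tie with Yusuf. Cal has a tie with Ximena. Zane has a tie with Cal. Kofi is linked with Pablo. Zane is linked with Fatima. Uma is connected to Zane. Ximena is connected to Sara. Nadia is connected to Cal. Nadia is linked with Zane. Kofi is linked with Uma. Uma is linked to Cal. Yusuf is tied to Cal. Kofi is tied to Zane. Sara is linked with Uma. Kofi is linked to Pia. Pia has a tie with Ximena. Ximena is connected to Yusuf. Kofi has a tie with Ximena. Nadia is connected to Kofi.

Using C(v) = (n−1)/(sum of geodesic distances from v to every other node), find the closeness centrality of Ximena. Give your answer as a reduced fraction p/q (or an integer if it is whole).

5/7

Distances from Ximena: Cal:1, Fatima:1, Kofi:1, Nadia:2, Pablo:2, Pia:1, Sara:1, Uma:2, Yusuf:1, Zane:2. Sum = 14.
n = 11, so closeness = 10/14 = 5/7.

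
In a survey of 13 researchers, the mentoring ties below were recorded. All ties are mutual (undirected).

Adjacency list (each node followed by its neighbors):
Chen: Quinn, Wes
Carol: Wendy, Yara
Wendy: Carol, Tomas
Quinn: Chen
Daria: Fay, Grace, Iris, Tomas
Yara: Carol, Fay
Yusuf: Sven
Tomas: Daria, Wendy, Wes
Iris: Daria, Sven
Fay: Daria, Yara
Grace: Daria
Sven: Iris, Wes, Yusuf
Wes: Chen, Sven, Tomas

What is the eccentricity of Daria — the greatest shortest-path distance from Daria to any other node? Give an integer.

Distances from Daria: Carol:3, Chen:3, Fay:1, Grace:1, Iris:1, Quinn:4, Sven:2, Tomas:1, Wendy:2, Wes:2, Yara:2, Yusuf:3.
The largest is 4 (to Quinn), so the eccentricity of Daria is 4.

4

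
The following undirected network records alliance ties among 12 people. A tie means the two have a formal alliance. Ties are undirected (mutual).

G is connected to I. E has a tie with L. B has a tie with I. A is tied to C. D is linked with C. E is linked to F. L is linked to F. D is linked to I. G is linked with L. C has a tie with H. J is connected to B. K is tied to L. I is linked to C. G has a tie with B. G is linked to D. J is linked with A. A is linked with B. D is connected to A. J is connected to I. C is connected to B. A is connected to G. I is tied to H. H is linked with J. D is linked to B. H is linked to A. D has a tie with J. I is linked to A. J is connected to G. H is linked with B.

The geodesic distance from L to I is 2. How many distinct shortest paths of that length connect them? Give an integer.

1

The shortest distance is 2, and the only length-2 path is L–G–I. So there is exactly 1 shortest path.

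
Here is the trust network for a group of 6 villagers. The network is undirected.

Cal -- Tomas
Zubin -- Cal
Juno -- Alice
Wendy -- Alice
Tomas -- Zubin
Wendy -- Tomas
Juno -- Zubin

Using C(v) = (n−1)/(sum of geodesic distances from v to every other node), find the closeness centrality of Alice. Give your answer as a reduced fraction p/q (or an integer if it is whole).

5/9

Distances from Alice: Cal:3, Juno:1, Tomas:2, Wendy:1, Zubin:2. Sum = 9.
n = 6, so closeness = 5/9.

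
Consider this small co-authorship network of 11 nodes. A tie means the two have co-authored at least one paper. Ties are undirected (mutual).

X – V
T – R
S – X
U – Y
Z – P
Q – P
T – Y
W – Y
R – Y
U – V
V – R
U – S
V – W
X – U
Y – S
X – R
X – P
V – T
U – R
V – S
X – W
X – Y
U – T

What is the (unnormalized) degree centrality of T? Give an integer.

T is directly tied to R, U, V, and Y. That is 4 neighbors, so the degree of T is 4.

4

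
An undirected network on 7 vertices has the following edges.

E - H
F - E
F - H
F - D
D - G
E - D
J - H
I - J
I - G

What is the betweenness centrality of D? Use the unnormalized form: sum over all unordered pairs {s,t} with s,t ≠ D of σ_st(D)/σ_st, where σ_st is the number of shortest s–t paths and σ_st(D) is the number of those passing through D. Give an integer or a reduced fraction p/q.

11/3

Pairs whose geodesics pass through D — I–F: 1/2; I–E: 1/2; H–G: 2/3; F–G: 1; E–G: 1.
All other pairs contribute 0.
Summing the contributions gives betweenness(D) = 11/3.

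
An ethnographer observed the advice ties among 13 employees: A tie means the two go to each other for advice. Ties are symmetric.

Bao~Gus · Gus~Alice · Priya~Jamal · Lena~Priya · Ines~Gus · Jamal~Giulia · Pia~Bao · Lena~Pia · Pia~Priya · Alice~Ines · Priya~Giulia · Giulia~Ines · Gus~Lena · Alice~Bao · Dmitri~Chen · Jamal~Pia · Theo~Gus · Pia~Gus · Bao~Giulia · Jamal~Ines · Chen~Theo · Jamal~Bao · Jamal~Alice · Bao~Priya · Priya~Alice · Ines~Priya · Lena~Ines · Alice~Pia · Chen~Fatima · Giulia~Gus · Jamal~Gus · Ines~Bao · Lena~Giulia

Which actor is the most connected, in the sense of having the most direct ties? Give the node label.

Gus

Degrees — Alice:6, Bao:7, Chen:3, Dmitri:1, Fatima:1, Giulia:6, Gus:8, Ines:7, Jamal:7, Lena:5, Pia:6, Priya:7, Theo:2.
The maximum is 8, attained only by Gus.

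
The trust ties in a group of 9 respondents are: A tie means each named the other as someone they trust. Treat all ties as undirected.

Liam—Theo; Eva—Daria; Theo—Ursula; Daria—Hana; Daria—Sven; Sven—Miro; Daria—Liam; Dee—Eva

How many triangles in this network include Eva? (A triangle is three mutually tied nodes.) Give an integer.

Eva's neighbors are Daria and Dee, but none of them are tied to each other, so no triangle contains Eva.

0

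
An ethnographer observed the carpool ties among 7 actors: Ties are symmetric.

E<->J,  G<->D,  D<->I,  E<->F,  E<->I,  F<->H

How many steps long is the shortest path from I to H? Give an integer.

3

One shortest route is I – E – F – H, which uses 3 edges, and at distance 2 from I we only reach {F, G, J}, which does not include H. So d(I,H) = 3.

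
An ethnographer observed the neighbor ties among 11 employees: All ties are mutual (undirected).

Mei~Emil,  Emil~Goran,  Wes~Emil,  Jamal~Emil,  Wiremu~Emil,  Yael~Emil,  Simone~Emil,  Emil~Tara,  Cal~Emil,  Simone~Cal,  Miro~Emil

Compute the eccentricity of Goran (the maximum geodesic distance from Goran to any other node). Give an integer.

2

Distances from Goran: Cal:2, Emil:1, Jamal:2, Mei:2, Miro:2, Simone:2, Tara:2, Wes:2, Wiremu:2, Yael:2.
The largest is 2 (to Tara, Simone, Cal, Wes, Wiremu, Yael, Miro, Mei, and Jamal), so the eccentricity of Goran is 2.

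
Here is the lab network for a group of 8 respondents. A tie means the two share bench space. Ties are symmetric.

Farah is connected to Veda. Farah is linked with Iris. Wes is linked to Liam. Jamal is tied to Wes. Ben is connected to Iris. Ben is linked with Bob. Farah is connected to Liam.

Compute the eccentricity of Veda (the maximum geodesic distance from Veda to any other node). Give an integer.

Distances from Veda: Ben:3, Bob:4, Farah:1, Iris:2, Jamal:4, Liam:2, Wes:3.
The largest is 4 (to Bob and Jamal), so the eccentricity of Veda is 4.

4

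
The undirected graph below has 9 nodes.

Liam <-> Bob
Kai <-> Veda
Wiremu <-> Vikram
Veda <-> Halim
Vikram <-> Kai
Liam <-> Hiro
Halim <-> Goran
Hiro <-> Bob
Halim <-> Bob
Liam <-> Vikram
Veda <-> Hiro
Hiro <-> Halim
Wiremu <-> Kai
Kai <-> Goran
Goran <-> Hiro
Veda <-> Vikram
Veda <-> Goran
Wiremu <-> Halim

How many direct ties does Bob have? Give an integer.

Bob is directly tied to Halim, Hiro, and Liam. That is 3 neighbors, so the degree of Bob is 3.

3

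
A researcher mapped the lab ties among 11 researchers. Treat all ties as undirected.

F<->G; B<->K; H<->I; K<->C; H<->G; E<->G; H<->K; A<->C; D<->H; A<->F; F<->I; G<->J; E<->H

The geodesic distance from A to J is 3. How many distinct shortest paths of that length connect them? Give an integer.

1

The shortest distance is 3, and the only length-3 path is A–F–G–J. So there is exactly 1 shortest path.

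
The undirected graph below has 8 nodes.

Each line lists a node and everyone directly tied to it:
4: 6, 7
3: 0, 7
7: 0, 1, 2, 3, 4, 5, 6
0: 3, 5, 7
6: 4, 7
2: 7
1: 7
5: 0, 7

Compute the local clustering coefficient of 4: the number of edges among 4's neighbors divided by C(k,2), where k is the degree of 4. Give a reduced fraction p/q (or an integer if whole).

1

4's neighbors: 6 and 7 (k = 2).
Possible neighbor pairs: C(2,2) = 1. Edges among them: 6–7 → e = 1.
Clustering(4) = 1/1.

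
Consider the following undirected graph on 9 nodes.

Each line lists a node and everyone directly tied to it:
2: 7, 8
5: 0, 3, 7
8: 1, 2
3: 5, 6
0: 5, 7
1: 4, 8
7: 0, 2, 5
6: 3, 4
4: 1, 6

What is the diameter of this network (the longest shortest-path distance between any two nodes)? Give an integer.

4

Eccentricity of each node (its greatest distance to any other): 0:4, 1:4, 2:4, 3:4, 4:4, 5:4, 6:4, 7:4, 8:4.
The maximum eccentricity is 4, realized for instance by the pair 1–0 via 1 – 8 – 2 – 7 – 0. So the diameter is 4.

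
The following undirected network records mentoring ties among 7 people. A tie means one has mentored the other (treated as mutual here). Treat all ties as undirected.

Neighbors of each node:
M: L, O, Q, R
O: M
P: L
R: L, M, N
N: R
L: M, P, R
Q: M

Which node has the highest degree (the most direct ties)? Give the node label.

M

Degrees — L:3, M:4, N:1, O:1, P:1, Q:1, R:3.
The maximum is 4, attained only by M.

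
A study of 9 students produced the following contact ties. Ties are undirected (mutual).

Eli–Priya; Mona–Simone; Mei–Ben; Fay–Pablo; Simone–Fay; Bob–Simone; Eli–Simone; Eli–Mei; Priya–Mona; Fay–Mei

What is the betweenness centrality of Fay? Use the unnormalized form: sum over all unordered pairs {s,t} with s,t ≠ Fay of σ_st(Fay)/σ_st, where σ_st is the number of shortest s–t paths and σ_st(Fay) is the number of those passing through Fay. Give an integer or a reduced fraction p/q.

Pairs whose geodesics pass through Fay — Ben–Pablo: 1; Ben–Bob: 1/2; Ben–Simone: 1/2; Ben–Mona: 1/3; Eli–Pablo: 2/2; Pablo–Bob: 1; Pablo–Simone: 1; Pablo–Mei: 1; Pablo–Priya: 3/3; Pablo–Mona: 1; Bob–Mei: 1/2; Simone–Mei: 1/2; Mei–Mona: 1/3.
All other pairs contribute 0.
Summing the contributions gives betweenness(Fay) = 29/3.

29/3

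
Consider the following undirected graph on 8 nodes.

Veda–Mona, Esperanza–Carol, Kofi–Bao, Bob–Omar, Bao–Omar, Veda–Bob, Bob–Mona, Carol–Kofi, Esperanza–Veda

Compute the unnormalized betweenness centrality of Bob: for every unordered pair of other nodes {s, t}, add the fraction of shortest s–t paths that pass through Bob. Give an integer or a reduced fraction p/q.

11/2

Pairs whose geodesics pass through Bob — Esperanza–Omar: 1; Kofi–Mona: 1/2; Bao–Mona: 1; Bao–Veda: 1; Omar–Mona: 1; Omar–Veda: 1.
All other pairs contribute 0.
Summing the contributions gives betweenness(Bob) = 11/2.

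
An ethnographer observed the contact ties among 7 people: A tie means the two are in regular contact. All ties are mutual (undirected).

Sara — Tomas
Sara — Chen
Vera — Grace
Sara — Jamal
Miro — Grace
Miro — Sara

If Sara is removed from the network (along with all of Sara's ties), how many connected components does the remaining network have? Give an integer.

Without Sara, the remaining ties split the others into: {Grace, Miro, Vera}; {Jamal}; {Tomas}; {Chen}.
That's 4 separate components.

4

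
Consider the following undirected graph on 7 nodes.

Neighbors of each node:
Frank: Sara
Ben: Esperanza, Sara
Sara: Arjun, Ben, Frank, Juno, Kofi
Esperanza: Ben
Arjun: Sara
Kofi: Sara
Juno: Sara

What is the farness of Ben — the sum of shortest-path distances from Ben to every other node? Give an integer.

10

Distances from Ben: Arjun:2, Esperanza:1, Frank:2, Juno:2, Kofi:2, Sara:1.
Sum = 2 + 1 + 2 + 2 + 2 + 1 = 10.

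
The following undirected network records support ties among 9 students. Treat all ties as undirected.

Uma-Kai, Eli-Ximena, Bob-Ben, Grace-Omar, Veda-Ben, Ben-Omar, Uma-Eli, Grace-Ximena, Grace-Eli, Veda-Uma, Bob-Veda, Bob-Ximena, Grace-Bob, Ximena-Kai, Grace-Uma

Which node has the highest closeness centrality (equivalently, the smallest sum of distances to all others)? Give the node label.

Farness (sum of distances to all others) for each node — Ben:15, Bob:12, Eli:14, Grace:11, Kai:16, Omar:15, Uma:12, Veda:13, Ximena:12.
The smallest farness is 11, for Grace, so Grace has the highest closeness.

Grace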